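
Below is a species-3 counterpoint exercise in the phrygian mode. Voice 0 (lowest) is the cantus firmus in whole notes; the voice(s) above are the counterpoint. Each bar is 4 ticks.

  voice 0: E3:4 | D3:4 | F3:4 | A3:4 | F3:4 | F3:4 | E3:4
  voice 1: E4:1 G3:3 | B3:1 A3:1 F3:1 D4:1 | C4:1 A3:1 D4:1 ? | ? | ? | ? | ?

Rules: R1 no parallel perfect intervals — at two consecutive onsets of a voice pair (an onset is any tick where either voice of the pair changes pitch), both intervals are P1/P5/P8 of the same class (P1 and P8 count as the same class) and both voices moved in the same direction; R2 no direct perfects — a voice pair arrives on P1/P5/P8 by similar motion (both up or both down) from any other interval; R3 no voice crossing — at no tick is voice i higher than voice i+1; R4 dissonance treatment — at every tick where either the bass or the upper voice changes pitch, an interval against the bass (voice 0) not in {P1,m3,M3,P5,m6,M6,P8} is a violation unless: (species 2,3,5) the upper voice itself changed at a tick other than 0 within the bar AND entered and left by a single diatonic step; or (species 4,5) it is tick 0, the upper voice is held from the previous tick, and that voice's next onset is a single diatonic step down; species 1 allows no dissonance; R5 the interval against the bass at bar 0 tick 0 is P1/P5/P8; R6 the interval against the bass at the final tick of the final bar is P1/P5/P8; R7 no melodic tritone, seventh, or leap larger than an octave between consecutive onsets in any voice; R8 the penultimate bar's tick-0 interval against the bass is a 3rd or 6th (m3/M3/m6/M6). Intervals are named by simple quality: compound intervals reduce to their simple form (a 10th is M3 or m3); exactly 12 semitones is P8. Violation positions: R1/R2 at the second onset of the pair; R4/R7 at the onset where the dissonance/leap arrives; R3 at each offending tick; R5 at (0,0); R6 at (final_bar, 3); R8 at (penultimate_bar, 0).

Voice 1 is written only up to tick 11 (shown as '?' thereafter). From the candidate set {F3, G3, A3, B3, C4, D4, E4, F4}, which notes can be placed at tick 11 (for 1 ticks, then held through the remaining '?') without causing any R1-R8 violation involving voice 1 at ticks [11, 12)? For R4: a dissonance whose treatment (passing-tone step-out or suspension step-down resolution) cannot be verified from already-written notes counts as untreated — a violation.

{A3, C4, D4, F3, F4}

F3: legal
G3: violates R4
A3: legal
B3: violates R4
C4: legal
D4: legal
E4: violates R4
F4: legal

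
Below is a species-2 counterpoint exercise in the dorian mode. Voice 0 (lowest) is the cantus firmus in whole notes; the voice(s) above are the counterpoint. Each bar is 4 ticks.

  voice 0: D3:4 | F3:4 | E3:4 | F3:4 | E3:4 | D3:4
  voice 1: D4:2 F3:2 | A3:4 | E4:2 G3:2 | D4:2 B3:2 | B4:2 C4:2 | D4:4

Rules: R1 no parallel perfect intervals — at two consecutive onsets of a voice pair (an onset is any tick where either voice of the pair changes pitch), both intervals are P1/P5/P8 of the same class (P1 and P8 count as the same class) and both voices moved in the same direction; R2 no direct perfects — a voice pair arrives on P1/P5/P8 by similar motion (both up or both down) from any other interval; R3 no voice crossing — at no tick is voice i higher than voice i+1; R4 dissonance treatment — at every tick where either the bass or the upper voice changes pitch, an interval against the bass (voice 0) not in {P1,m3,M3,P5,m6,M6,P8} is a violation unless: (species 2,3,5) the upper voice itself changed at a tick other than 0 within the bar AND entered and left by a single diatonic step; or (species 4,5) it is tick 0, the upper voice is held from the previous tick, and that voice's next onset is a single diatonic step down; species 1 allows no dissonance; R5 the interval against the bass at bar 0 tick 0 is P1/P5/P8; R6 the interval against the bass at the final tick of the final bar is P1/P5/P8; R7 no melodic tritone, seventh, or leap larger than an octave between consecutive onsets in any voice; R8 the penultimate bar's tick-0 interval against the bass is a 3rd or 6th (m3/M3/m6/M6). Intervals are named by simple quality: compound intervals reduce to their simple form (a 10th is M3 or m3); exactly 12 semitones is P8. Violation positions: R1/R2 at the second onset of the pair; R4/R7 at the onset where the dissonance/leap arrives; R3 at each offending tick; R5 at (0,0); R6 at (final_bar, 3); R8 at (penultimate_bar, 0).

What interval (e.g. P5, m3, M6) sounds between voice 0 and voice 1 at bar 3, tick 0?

voice 0=F3 voice 1=D4 -> M6

M6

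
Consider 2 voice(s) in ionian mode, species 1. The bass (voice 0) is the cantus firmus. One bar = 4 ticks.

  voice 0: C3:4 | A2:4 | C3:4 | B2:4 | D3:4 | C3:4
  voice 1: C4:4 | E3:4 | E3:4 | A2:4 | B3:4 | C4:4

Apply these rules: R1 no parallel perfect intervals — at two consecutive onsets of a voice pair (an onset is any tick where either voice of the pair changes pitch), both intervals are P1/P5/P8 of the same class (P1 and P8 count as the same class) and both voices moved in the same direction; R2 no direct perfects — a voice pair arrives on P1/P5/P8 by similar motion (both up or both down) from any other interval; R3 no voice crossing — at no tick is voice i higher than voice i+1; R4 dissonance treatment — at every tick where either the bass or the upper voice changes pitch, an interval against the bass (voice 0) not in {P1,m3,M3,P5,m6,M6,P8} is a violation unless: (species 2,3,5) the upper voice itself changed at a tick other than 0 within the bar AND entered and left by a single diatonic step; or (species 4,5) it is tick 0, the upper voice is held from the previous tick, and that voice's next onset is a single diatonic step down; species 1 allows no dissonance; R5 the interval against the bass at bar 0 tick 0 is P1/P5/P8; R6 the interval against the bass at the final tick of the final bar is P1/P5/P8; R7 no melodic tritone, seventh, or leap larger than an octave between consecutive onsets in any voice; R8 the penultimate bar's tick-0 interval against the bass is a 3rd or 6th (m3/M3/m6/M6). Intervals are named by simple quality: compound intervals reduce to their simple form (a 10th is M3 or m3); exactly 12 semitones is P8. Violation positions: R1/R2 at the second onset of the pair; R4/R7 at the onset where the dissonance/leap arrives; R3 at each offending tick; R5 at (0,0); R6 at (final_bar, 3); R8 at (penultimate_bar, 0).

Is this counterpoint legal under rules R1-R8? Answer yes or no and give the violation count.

No (7 violations)

bar 0: v0=C3 v1=C4 (P8)
bar 1: v0=A2 v1=E3 (P5)
bar 2: v0=C3 v1=E3 (M3)
bar 3: v0=B2 v1=A2 (M2)
bar 4: v0=D3 v1=B3 (M6)
bar 5: v0=C3 v1=C4 (P8)
  R2 @ bar1.0: C3/C4 P8 -> A2/E3 P5 similar
  R3 @ bar3.0: B2 above A2
  R4 @ bar3.0: B2/A2 M2 untreated
  R3 @ bar3.1: B2 above A2
  R3 @ bar3.2: B2 above A2
  R3 @ bar3.3: B2 above A2
  R7 @ bar4.0: A2->B3 leap 14st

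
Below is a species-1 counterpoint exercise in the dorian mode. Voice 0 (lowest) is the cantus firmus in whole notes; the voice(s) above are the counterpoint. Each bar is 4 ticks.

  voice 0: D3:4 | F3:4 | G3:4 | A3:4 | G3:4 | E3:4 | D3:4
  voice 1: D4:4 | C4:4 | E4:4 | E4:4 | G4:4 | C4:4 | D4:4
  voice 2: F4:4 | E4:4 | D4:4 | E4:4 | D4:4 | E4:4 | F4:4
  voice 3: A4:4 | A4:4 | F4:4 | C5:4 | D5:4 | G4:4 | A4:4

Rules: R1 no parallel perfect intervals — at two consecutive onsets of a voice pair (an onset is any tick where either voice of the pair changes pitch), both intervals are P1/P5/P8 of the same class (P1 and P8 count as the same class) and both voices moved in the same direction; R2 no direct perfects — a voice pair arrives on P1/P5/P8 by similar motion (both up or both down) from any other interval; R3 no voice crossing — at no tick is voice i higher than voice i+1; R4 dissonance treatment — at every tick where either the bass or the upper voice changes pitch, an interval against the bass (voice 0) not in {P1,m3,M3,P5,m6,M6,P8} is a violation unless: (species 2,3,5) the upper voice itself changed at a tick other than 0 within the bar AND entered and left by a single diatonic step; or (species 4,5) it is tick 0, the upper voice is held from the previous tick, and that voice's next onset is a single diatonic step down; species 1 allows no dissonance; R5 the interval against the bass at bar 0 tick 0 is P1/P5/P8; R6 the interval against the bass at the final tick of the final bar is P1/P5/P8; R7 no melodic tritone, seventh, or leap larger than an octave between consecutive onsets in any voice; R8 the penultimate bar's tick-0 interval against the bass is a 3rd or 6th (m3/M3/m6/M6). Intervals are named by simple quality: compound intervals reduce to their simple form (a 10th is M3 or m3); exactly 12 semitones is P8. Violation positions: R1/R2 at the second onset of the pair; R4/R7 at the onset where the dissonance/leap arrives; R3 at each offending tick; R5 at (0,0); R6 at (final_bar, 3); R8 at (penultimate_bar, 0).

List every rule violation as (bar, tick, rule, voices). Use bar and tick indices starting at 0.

(0, 0, R5, (0, 2))
(1, 0, R4, (0, 2))
(2, 0, R3, (1, 2))
(2, 0, R4, (0, 3))
(2, 1, R3, (1, 2))
(2, 2, R3, (1, 2))
(2, 3, R3, (1, 2))
(3, 0, R1, (0, 2))
(4, 0, R1, (0, 2))
(4, 0, R2, (1, 3))
(4, 0, R3, (1, 2))
(4, 1, R3, (1, 2))
(4, 2, R3, (1, 2))
(4, 3, R3, (1, 2))
(5, 0, R1, (1, 3))
(5, 0, R8, (0, 2))
(6, 0, R1, (1, 3))
(6, 3, R6, (0, 2))

bar 0: v0=D3 v1=D4 v2=F4 v3=A4 downbeat P5
bar 1: v0=F3 v1=C4 v2=E4 v3=A4 downbeat M3
bar 2: v0=G3 v1=E4 v2=D4 v3=F4 downbeat m7
bar 3: v0=A3 v1=E4 v2=E4 v3=C5 downbeat m3
bar 4: v0=G3 v1=G4 v2=D4 v3=D5 downbeat P5
bar 5: v0=E3 v1=C4 v2=E4 v3=G4 downbeat m3
bar 6: v0=D3 v1=D4 v2=F4 v3=A4 downbeat P5
  -> R5 @ bar 0 tick 0 v(0, 2): opens on m3
  -> R4 @ bar 1 tick 0 v(0, 2): F3/E4 M7 untreated
  -> R3 @ bar 2 tick 0 v(1, 2): E4 above D4
  -> R4 @ bar 2 tick 0 v(0, 3): G3/F4 m7 untreated
  -> R3 @ bar 2 tick 1 v(1, 2): E4 above D4
  -> R3 @ bar 2 tick 2 v(1, 2): E4 above D4
  -> R3 @ bar 2 tick 3 v(1, 2): E4 above D4
  -> R1 @ bar 3 tick 0 v(0, 2): G3/D4 P5 -> A3/E4 P5 similar
  -> R1 @ bar 4 tick 0 v(0, 2): A3/E4 P5 -> G3/D4 P5 similar
  -> R2 @ bar 4 tick 0 v(1, 3): E4/C5 m6 -> G4/D5 P5 similar
  -> R3 @ bar 4 tick 0 v(1, 2): G4 above D4
  -> R3 @ bar 4 tick 1 v(1, 2): G4 above D4
  -> R3 @ bar 4 tick 2 v(1, 2): G4 above D4
  -> R3 @ bar 4 tick 3 v(1, 2): G4 above D4
  -> R1 @ bar 5 tick 0 v(1, 3): G4/D5 P5 -> C4/G4 P5 similar
  -> R8 @ bar 5 tick 0 v(0, 2): penult P8 not 3rd/6th
  -> R1 @ bar 6 tick 0 v(1, 3): C4/G4 P5 -> D4/A4 P5 similar
  -> R6 @ bar 6 tick 3 v(0, 2): closes on m3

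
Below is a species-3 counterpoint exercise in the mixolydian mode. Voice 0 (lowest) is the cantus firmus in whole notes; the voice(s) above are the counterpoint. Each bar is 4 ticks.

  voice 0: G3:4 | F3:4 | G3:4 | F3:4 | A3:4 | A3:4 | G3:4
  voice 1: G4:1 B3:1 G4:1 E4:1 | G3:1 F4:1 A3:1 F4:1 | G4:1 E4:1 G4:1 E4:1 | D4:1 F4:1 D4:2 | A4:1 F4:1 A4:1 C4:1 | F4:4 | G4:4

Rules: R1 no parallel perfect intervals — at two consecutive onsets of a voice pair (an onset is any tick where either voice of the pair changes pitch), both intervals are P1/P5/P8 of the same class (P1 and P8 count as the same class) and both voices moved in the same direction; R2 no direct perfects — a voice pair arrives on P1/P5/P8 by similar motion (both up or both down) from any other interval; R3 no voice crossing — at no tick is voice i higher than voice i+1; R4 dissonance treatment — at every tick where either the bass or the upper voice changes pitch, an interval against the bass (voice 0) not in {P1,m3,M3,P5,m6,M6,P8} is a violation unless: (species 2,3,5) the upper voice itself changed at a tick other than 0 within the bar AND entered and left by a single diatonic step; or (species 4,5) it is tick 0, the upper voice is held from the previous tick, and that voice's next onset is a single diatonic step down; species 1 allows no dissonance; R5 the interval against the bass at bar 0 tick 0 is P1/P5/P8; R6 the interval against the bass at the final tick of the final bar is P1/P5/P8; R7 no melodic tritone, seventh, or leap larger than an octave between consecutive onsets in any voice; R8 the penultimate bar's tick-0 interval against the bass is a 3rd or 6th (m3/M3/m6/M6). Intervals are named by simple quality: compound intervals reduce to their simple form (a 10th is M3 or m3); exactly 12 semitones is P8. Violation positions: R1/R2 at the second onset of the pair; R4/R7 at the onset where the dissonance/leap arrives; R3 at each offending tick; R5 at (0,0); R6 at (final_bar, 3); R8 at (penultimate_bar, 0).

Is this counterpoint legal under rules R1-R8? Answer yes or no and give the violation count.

bar 0: v0=G3 v1=G4 (P8)
bar 1: v0=F3 v1=G3 (M2)
bar 2: v0=G3 v1=G4 (P8)
bar 3: v0=F3 v1=D4 (M6)
bar 4: v0=A3 v1=A4 (P8)
bar 5: v0=A3 v1=F4 (m6)
bar 6: v0=G3 v1=G4 (P8)
  R4 @ bar1.0: F3/G3 M2 untreated
  R7 @ bar1.1: G3->F4 leap 10st
  R1 @ bar2.0: F3/F4 P8 -> G3/G4 P8 similar
  R2 @ bar4.0: F3/D4 M6 -> A3/A4 P8 similar

No (4 violations)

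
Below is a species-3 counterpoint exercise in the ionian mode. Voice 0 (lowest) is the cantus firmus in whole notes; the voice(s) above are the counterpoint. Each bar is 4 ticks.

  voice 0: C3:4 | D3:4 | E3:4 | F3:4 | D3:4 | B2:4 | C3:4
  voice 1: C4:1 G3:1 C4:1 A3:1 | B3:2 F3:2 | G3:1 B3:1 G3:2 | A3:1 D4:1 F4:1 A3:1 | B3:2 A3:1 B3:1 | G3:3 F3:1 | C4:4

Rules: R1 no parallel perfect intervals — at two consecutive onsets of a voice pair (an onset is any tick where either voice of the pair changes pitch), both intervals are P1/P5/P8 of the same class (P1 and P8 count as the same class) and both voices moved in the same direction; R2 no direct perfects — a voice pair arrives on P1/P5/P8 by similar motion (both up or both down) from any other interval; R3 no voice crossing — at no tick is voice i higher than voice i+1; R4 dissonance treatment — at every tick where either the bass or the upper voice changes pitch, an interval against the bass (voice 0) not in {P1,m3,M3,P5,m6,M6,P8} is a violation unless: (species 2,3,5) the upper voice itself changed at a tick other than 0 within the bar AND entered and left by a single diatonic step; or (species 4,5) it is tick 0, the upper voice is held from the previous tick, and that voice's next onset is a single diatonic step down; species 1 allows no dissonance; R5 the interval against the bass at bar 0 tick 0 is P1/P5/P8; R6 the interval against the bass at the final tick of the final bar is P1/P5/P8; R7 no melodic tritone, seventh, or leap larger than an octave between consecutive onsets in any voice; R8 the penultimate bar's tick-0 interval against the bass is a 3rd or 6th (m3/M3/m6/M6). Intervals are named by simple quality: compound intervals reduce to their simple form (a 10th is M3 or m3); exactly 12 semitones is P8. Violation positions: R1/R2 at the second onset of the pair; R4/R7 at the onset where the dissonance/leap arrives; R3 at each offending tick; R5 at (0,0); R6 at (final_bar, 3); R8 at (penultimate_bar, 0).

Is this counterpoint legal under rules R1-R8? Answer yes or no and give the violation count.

No (3 violations)

bar 0: v0=C3 v1=C4 (P8)
bar 1: v0=D3 v1=B3 (M6)
bar 2: v0=E3 v1=G3 (m3)
bar 3: v0=F3 v1=A3 (M3)
bar 4: v0=D3 v1=B3 (M6)
bar 5: v0=B2 v1=G3 (m6)
bar 6: v0=C3 v1=C4 (P8)
  R7 @ bar1.2: B3->F3 leap 6st
  R4 @ bar5.3: B2/F3 TT untreated
  R2 @ bar6.0: B2/F3 TT -> C3/C4 P8 similar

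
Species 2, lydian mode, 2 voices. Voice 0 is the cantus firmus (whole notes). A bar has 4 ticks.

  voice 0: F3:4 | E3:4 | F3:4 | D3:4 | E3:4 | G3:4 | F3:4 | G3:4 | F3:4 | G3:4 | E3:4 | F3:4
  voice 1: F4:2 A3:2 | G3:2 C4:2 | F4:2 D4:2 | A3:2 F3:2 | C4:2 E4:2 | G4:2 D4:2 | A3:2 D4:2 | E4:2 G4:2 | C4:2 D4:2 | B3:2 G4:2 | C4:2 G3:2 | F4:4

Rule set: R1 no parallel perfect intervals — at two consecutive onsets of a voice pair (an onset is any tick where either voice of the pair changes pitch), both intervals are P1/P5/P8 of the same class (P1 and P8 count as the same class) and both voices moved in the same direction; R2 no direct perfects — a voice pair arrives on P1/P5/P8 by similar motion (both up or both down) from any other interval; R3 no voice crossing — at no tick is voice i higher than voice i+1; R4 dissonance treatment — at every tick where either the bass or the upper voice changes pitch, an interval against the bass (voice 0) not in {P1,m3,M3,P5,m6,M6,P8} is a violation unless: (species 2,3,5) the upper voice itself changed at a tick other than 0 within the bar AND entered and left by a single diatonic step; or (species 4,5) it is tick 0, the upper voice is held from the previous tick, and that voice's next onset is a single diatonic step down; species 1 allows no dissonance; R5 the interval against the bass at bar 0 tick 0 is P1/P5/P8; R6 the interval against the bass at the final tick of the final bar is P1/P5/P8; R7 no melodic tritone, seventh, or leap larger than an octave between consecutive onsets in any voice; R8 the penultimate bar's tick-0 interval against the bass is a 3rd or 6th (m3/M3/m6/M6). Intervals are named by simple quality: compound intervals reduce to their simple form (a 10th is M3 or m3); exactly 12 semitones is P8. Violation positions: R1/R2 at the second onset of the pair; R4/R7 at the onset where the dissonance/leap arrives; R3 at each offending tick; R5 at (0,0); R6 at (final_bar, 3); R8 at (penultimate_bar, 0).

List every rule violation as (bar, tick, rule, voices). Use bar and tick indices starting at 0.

(2, 0, R2, (0, 1))
(3, 0, R2, (0, 1))
(5, 0, R1, (0, 1))
(8, 0, R2, (0, 1))
(11, 0, R2, (0, 1))
(11, 0, R7, (1,))

bar 0: v0=F3 v1=F4 downbeat P8
bar 1: v0=E3 v1=G3 downbeat m3
bar 2: v0=F3 v1=F4 downbeat P8
bar 3: v0=D3 v1=A3 downbeat P5
bar 4: v0=E3 v1=C4 downbeat m6
bar 5: v0=G3 v1=G4 downbeat P8
bar 6: v0=F3 v1=A3 downbeat M3
bar 7: v0=G3 v1=E4 downbeat M6
bar 8: v0=F3 v1=C4 downbeat P5
bar 9: v0=G3 v1=B3 downbeat M3
bar 10: v0=E3 v1=C4 downbeat m6
bar 11: v0=F3 v1=F4 downbeat P8
  -> R2 @ bar 2 tick 0 v(0, 1): E3/C4 m6 -> F3/F4 P8 similar
  -> R2 @ bar 3 tick 0 v(0, 1): F3/D4 M6 -> D3/A3 P5 similar
  -> R1 @ bar 5 tick 0 v(0, 1): E3/E4 P8 -> G3/G4 P8 similar
  -> R2 @ bar 8 tick 0 v(0, 1): G3/G4 P8 -> F3/C4 P5 similar
  -> R2 @ bar 11 tick 0 v(0, 1): E3/G3 m3 -> F3/F4 P8 similar
  -> R7 @ bar 11 tick 0 v(1,): G3->F4 leap 10st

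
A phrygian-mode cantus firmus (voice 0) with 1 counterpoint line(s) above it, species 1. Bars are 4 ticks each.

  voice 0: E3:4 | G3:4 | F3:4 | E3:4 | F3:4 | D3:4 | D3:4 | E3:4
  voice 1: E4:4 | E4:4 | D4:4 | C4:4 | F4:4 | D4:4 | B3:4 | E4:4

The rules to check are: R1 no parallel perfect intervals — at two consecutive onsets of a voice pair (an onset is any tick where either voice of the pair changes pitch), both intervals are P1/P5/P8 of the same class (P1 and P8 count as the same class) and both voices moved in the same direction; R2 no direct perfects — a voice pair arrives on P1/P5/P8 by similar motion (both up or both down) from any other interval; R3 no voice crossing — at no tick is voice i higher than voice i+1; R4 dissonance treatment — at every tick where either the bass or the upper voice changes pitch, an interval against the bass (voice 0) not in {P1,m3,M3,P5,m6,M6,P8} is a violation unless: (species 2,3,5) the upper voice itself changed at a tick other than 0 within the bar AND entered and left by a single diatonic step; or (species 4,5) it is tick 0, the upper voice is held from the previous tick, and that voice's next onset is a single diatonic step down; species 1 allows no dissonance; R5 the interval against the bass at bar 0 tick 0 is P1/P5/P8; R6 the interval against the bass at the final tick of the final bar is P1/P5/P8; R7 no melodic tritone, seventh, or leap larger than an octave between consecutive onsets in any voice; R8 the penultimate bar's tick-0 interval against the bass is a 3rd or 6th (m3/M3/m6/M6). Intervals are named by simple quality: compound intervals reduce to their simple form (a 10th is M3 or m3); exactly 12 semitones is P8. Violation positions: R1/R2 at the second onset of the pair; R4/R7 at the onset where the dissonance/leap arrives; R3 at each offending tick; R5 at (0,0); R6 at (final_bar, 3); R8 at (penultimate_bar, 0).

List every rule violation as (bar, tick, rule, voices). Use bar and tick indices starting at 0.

(4, 0, R2, (0, 1))
(5, 0, R1, (0, 1))
(7, 0, R2, (0, 1))

bar 0: v0=E3 v1=E4 downbeat P8
bar 1: v0=G3 v1=E4 downbeat M6
bar 2: v0=F3 v1=D4 downbeat M6
bar 3: v0=E3 v1=C4 downbeat m6
bar 4: v0=F3 v1=F4 downbeat P8
bar 5: v0=D3 v1=D4 downbeat P8
bar 6: v0=D3 v1=B3 downbeat M6
bar 7: v0=E3 v1=E4 downbeat P8
  -> R2 @ bar 4 tick 0 v(0, 1): E3/C4 m6 -> F3/F4 P8 similar
  -> R1 @ bar 5 tick 0 v(0, 1): F3/F4 P8 -> D3/D4 P8 similar
  -> R2 @ bar 7 tick 0 v(0, 1): D3/B3 M6 -> E3/E4 P8 similar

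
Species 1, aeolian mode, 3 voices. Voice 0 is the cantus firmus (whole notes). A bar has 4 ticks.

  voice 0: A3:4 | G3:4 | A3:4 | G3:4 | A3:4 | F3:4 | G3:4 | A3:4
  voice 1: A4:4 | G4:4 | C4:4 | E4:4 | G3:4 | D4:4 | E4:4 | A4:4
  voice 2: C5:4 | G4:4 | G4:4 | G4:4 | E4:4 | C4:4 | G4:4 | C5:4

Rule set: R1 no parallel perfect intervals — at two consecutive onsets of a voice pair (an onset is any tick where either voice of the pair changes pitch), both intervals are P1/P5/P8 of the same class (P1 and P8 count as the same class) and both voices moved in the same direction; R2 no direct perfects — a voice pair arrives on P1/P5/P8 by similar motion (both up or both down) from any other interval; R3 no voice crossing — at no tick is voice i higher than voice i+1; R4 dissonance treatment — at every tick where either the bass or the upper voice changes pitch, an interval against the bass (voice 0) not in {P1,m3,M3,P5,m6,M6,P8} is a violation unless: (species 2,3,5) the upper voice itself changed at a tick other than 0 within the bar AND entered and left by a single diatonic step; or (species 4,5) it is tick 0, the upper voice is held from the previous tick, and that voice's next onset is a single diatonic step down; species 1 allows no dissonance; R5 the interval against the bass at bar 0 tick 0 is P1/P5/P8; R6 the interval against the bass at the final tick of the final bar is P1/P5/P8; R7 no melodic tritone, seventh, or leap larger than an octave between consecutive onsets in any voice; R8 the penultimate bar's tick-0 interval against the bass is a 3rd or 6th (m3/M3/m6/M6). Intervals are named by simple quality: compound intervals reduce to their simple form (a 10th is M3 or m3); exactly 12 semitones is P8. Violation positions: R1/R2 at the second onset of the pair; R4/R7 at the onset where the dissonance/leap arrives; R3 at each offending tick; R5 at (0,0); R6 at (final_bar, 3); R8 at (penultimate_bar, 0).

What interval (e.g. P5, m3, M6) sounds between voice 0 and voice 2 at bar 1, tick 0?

voice 0=G3 voice 2=G4 -> P8

P8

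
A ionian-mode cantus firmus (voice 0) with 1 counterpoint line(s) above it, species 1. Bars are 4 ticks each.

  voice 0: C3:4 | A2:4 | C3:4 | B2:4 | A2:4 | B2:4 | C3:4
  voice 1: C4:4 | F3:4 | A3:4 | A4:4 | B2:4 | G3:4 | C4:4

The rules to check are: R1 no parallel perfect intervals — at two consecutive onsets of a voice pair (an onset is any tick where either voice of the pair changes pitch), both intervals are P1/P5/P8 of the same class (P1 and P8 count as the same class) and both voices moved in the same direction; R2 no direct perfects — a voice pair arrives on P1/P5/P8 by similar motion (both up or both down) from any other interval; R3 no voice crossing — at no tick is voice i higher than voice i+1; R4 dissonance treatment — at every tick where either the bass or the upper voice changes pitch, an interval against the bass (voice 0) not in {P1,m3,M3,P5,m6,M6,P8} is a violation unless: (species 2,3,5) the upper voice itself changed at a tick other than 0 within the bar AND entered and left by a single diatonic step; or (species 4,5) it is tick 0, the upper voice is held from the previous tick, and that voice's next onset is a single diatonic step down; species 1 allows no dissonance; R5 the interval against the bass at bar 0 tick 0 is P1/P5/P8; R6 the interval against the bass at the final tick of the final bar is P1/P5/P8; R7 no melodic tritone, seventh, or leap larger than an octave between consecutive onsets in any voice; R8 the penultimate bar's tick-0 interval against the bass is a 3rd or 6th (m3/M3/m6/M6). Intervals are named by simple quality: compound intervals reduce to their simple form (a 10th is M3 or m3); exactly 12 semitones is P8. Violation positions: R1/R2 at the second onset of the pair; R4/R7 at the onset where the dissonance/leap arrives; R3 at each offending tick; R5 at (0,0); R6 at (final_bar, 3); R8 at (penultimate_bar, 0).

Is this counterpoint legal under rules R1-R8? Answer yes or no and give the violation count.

No (4 violations)

bar 0: v0=C3 v1=C4 (P8)
bar 1: v0=A2 v1=F3 (m6)
bar 2: v0=C3 v1=A3 (M6)
bar 3: v0=B2 v1=A4 (m7)
bar 4: v0=A2 v1=B2 (M2)
bar 5: v0=B2 v1=G3 (m6)
bar 6: v0=C3 v1=C4 (P8)
  R4 @ bar3.0: B2/A4 m7 untreated
  R4 @ bar4.0: A2/B2 M2 untreated
  R7 @ bar4.0: A4->B2 leap 22st
  R2 @ bar6.0: B2/G3 m6 -> C3/C4 P8 similar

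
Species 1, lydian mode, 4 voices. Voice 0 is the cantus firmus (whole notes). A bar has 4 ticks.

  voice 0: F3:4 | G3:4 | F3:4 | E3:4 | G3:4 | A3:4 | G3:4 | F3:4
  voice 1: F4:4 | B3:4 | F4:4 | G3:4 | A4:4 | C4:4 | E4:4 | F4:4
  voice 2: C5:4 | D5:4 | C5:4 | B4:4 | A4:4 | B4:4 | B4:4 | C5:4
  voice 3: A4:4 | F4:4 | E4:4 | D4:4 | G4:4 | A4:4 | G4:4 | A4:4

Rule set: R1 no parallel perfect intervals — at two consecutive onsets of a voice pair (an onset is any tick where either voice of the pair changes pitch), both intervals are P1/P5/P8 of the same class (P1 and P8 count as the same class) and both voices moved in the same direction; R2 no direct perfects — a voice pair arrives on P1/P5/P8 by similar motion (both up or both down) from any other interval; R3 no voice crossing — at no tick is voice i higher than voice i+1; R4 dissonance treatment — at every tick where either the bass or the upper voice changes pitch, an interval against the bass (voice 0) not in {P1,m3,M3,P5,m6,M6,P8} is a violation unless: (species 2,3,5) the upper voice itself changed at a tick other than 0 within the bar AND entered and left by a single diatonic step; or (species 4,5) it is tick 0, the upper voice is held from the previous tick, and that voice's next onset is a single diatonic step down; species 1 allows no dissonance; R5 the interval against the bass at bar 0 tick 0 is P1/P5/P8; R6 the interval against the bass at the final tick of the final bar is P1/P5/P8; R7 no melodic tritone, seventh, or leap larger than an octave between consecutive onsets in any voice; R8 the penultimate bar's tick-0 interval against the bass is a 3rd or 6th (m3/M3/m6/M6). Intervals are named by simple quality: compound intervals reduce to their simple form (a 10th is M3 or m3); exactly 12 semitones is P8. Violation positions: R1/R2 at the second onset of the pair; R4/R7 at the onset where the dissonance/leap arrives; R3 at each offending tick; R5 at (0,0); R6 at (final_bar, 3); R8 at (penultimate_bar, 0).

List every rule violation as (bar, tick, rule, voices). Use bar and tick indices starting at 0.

bar 0: v0=F3 v1=F4 v2=C5 v3=A4 downbeat M3
bar 1: v0=G3 v1=B3 v2=D5 v3=F4 downbeat m7
bar 2: v0=F3 v1=F4 v2=C5 v3=E4 downbeat M7
bar 3: v0=E3 v1=G3 v2=B4 v3=D4 downbeat m7
bar 4: v0=G3 v1=A4 v2=A4 v3=G4 downbeat P8
bar 5: v0=A3 v1=C4 v2=B4 v3=A4 downbeat P8
bar 6: v0=G3 v1=E4 v2=B4 v3=G4 downbeat P8
bar 7: v0=F3 v1=F4 v2=C5 v3=A4 downbeat M3
  -> R3 @ bar 0 tick 0 v(2, 3): C5 above A4
  -> R5 @ bar 0 tick 0 v(0, 3): opens on M3
  -> R3 @ bar 0 tick 1 v(2, 3): C5 above A4
  -> R3 @ bar 0 tick 2 v(2, 3): C5 above A4
  -> R3 @ bar 0 tick 3 v(2, 3): C5 above A4
  -> R1 @ bar 1 tick 0 v(0, 2): F3/C5 P5 -> G3/D5 P5 similar
  -> R3 @ bar 1 tick 0 v(2, 3): D5 above F4
  -> R4 @ bar 1 tick 0 v(0, 3): G3/F4 m7 untreated
  -> R7 @ bar 1 tick 0 v(1,): F4->B3 leap 6st
  -> R3 @ bar 1 tick 1 v(2, 3): D5 above F4
  -> R3 @ bar 1 tick 2 v(2, 3): D5 above F4
  -> R3 @ bar 1 tick 3 v(2, 3): D5 above F4
  -> R1 @ bar 2 tick 0 v(0, 2): G3/D5 P5 -> F3/C5 P5 similar
  -> R3 @ bar 2 tick 0 v(2, 3): C5 above E4
  -> R4 @ bar 2 tick 0 v(0, 3): F3/E4 M7 untreated
  -> R7 @ bar 2 tick 0 v(1,): B3->F4 leap 6st
  -> R3 @ bar 2 tick 1 v(2, 3): C5 above E4
  -> R3 @ bar 2 tick 2 v(2, 3): C5 above E4
  -> R3 @ bar 2 tick 3 v(2, 3): C5 above E4
  -> R1 @ bar 3 tick 0 v(0, 2): F3/C5 P5 -> E3/B4 P5 similar
  -> R2 @ bar 3 tick 0 v(1, 3): F4/E4 m2 -> G3/D4 P5 similar
  -> R3 @ bar 3 tick 0 v(2, 3): B4 above D4
  -> R4 @ bar 3 tick 0 v(0, 3): E3/D4 m7 untreated
  -> R7 @ bar 3 tick 0 v(1,): F4->G3 leap 10st
  -> R3 @ bar 3 tick 1 v(2, 3): B4 above D4
  -> R3 @ bar 3 tick 2 v(2, 3): B4 above D4
  -> R3 @ bar 3 tick 3 v(2, 3): B4 above D4
  -> R2 @ bar 4 tick 0 v(0, 3): E3/D4 m7 -> G3/G4 P8 similar
  -> R3 @ bar 4 tick 0 v(2, 3): A4 above G4
  -> R4 @ bar 4 tick 0 v(0, 1): G3/A4 M2 untreated
  -> R4 @ bar 4 tick 0 v(0, 2): G3/A4 M2 untreated
  -> R7 @ bar 4 tick 0 v(1,): G3->A4 leap 14st
  -> R3 @ bar 4 tick 1 v(2, 3): A4 above G4
  -> R3 @ bar 4 tick 2 v(2, 3): A4 above G4
  -> R3 @ bar 4 tick 3 v(2, 3): A4 above G4
  -> R1 @ bar 5 tick 0 v(0, 3): G3/G4 P8 -> A3/A4 P8 similar
  -> R3 @ bar 5 tick 0 v(2, 3): B4 above A4
  -> R4 @ bar 5 tick 0 v(0, 2): A3/B4 M2 untreated
  -> R3 @ bar 5 tick 1 v(2, 3): B4 above A4
  -> R3 @ bar 5 tick 2 v(2, 3): B4 above A4
  -> R3 @ bar 5 tick 3 v(2, 3): B4 above A4
  -> R1 @ bar 6 tick 0 v(0, 3): A3/A4 P8 -> G3/G4 P8 similar
  -> R3 @ bar 6 tick 0 v(2, 3): B4 above G4
  -> R8 @ bar 6 tick 0 v(0, 3): penult P8 not 3rd/6th
  -> R3 @ bar 6 tick 1 v(2, 3): B4 above G4
  -> R3 @ bar 6 tick 2 v(2, 3): B4 above G4
  -> R3 @ bar 6 tick 3 v(2, 3): B4 above G4
  -> R1 @ bar 7 tick 0 v(1, 2): E4/B4 P5 -> F4/C5 P5 similar
  -> R3 @ bar 7 tick 0 v(2, 3): C5 above A4
  -> R3 @ bar 7 tick 1 v(2, 3): C5 above A4
  -> R3 @ bar 7 tick 2 v(2, 3): C5 above A4
  -> R3 @ bar 7 tick 3 v(2, 3): C5 above A4
  -> R6 @ bar 7 tick 3 v(0, 3): closes on M3

(0, 0, R3, (2, 3))
(0, 0, R5, (0, 3))
(0, 1, R3, (2, 3))
(0, 2, R3, (2, 3))
(0, 3, R3, (2, 3))
(1, 0, R1, (0, 2))
(1, 0, R3, (2, 3))
(1, 0, R4, (0, 3))
(1, 0, R7, (1,))
(1, 1, R3, (2, 3))
(1, 2, R3, (2, 3))
(1, 3, R3, (2, 3))
(2, 0, R1, (0, 2))
(2, 0, R3, (2, 3))
(2, 0, R4, (0, 3))
(2, 0, R7, (1,))
(2, 1, R3, (2, 3))
(2, 2, R3, (2, 3))
(2, 3, R3, (2, 3))
(3, 0, R1, (0, 2))
(3, 0, R2, (1, 3))
(3, 0, R3, (2, 3))
(3, 0, R4, (0, 3))
(3, 0, R7, (1,))
(3, 1, R3, (2, 3))
(3, 2, R3, (2, 3))
(3, 3, R3, (2, 3))
(4, 0, R2, (0, 3))
(4, 0, R3, (2, 3))
(4, 0, R4, (0, 1))
(4, 0, R4, (0, 2))
(4, 0, R7, (1,))
(4, 1, R3, (2, 3))
(4, 2, R3, (2, 3))
(4, 3, R3, (2, 3))
(5, 0, R1, (0, 3))
(5, 0, R3, (2, 3))
(5, 0, R4, (0, 2))
(5, 1, R3, (2, 3))
(5, 2, R3, (2, 3))
(5, 3, R3, (2, 3))
(6, 0, R1, (0, 3))
(6, 0, R3, (2, 3))
(6, 0, R8, (0, 3))
(6, 1, R3, (2, 3))
(6, 2, R3, (2, 3))
(6, 3, R3, (2, 3))
(7, 0, R1, (1, 2))
(7, 0, R3, (2, 3))
(7, 1, R3, (2, 3))
(7, 2, R3, (2, 3))
(7, 3, R3, (2, 3))
(7, 3, R6, (0, 3))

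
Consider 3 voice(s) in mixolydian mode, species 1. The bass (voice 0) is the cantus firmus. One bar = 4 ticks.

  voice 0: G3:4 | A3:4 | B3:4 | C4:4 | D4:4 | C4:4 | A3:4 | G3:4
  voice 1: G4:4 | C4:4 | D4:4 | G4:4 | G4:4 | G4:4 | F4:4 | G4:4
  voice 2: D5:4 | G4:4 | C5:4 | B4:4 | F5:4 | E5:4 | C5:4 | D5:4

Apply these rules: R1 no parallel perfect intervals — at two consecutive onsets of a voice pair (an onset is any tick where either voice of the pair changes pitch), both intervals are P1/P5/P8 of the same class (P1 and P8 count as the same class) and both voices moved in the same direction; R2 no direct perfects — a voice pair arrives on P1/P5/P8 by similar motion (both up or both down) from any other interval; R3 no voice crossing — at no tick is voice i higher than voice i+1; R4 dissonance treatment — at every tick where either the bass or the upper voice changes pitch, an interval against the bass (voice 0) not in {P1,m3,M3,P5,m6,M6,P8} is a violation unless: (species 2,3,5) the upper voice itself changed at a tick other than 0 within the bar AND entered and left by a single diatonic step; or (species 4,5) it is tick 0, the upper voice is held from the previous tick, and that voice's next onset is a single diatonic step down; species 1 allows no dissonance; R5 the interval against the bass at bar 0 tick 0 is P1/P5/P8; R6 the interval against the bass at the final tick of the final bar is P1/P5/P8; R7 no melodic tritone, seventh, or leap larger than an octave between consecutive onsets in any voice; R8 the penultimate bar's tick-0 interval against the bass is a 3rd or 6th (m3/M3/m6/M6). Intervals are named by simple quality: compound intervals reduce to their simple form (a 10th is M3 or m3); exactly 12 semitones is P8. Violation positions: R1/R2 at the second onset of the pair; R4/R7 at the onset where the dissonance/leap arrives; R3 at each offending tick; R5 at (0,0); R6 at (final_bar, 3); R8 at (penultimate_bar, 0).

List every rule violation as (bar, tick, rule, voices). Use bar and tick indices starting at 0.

(1, 0, R1, (1, 2))
(1, 0, R4, (0, 2))
(2, 0, R4, (0, 2))
(3, 0, R2, (0, 1))
(3, 0, R4, (0, 2))
(4, 0, R4, (0, 1))
(4, 0, R7, (2,))
(6, 0, R2, (1, 2))
(7, 0, R1, (1, 2))

bar 0: v0=G3 v1=G4 v2=D5 downbeat P5
bar 1: v0=A3 v1=C4 v2=G4 downbeat m7
bar 2: v0=B3 v1=D4 v2=C5 downbeat m2
bar 3: v0=C4 v1=G4 v2=B4 downbeat M7
bar 4: v0=D4 v1=G4 v2=F5 downbeat m3
bar 5: v0=C4 v1=G4 v2=E5 downbeat M3
bar 6: v0=A3 v1=F4 v2=C5 downbeat m3
bar 7: v0=G3 v1=G4 v2=D5 downbeat P5
  -> R1 @ bar 1 tick 0 v(1, 2): G4/D5 P5 -> C4/G4 P5 similar
  -> R4 @ bar 1 tick 0 v(0, 2): A3/G4 m7 untreated
  -> R4 @ bar 2 tick 0 v(0, 2): B3/C5 m2 untreated
  -> R2 @ bar 3 tick 0 v(0, 1): B3/D4 m3 -> C4/G4 P5 similar
  -> R4 @ bar 3 tick 0 v(0, 2): C4/B4 M7 untreated
  -> R4 @ bar 4 tick 0 v(0, 1): D4/G4 P4 untreated
  -> R7 @ bar 4 tick 0 v(2,): B4->F5 leap 6st
  -> R2 @ bar 6 tick 0 v(1, 2): G4/E5 M6 -> F4/C5 P5 similar
  -> R1 @ bar 7 tick 0 v(1, 2): F4/C5 P5 -> G4/D5 P5 similar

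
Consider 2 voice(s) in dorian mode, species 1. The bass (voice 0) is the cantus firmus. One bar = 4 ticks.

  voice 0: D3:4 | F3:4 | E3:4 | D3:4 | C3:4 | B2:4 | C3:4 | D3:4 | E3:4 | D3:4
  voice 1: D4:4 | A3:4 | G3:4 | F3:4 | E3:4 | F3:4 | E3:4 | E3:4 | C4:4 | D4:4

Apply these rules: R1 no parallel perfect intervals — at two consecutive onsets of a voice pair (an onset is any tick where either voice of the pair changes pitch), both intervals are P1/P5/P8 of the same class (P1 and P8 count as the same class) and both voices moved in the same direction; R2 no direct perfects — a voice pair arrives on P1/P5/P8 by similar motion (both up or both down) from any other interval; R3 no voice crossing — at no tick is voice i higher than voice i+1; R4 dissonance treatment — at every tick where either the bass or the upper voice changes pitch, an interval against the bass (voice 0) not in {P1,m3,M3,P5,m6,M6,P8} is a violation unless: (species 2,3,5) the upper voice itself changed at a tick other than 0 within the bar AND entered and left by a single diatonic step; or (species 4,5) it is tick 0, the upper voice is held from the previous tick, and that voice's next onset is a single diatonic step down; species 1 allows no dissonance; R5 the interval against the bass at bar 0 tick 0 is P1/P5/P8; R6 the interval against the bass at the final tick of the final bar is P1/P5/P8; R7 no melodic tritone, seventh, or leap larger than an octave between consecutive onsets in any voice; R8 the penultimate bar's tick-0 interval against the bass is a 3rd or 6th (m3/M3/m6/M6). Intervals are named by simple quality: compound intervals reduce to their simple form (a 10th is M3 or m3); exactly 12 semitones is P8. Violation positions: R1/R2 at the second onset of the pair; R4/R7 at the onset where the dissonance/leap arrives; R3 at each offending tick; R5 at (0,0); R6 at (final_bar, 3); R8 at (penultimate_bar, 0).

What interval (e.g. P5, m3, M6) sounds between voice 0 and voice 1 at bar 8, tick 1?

m6

voice 0=E3 voice 1=C4 -> m6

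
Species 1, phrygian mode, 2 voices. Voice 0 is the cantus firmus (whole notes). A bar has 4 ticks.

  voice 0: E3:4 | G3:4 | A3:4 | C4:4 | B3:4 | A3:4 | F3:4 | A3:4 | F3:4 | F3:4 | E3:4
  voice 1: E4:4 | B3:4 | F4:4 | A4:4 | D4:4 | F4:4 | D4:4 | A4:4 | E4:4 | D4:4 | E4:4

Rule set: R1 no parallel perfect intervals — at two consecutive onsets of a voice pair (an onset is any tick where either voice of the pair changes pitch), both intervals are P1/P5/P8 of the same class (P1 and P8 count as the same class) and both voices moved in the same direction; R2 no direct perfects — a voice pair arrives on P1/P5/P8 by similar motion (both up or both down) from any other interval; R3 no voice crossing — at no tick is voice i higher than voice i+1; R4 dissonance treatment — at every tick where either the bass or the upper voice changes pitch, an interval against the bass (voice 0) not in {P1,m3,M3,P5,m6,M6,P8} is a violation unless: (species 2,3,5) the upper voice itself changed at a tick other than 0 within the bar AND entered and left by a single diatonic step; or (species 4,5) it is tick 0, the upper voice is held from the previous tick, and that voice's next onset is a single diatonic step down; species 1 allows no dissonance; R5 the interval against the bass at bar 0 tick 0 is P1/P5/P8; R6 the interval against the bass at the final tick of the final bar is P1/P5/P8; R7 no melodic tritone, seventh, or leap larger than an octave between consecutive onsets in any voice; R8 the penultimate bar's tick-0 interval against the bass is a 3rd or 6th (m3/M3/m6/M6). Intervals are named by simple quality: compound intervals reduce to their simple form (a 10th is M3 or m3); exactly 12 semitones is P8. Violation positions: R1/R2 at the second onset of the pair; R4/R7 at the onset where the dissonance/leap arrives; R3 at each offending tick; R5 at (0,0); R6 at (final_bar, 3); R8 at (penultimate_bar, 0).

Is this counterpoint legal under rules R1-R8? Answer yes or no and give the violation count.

No (3 violations)

bar 0: v0=E3 v1=E4 (P8)
bar 1: v0=G3 v1=B3 (M3)
bar 2: v0=A3 v1=F4 (m6)
bar 3: v0=C4 v1=A4 (M6)
bar 4: v0=B3 v1=D4 (m3)
bar 5: v0=A3 v1=F4 (m6)
bar 6: v0=F3 v1=D4 (M6)
bar 7: v0=A3 v1=A4 (P8)
bar 8: v0=F3 v1=E4 (M7)
bar 9: v0=F3 v1=D4 (M6)
bar 10: v0=E3 v1=E4 (P8)
  R7 @ bar2.0: B3->F4 leap 6st
  R2 @ bar7.0: F3/D4 M6 -> A3/A4 P8 similar
  R4 @ bar8.0: F3/E4 M7 untreated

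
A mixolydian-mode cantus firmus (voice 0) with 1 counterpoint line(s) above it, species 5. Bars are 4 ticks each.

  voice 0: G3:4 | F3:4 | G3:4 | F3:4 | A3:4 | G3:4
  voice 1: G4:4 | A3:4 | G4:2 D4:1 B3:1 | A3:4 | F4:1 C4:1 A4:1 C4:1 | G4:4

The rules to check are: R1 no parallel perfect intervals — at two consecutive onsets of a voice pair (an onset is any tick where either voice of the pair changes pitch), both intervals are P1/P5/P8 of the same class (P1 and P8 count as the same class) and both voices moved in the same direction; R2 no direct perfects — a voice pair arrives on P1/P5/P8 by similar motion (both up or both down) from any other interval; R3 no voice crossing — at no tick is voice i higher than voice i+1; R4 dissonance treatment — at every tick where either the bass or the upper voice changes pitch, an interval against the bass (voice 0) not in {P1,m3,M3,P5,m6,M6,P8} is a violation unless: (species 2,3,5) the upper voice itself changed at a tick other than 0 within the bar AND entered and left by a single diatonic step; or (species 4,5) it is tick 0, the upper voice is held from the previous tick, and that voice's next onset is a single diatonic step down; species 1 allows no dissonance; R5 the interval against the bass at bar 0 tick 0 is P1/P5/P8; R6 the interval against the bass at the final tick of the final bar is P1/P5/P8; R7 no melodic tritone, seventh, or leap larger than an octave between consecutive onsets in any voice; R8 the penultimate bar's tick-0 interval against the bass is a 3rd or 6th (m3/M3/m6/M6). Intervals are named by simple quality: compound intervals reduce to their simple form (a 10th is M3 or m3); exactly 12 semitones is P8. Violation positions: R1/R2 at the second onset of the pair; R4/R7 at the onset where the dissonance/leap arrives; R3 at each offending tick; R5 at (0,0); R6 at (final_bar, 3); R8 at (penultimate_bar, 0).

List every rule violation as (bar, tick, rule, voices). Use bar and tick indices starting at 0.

(1, 0, R7, (1,))
(2, 0, R2, (0, 1))
(2, 0, R7, (1,))

bar 0: v0=G3 v1=G4 downbeat P8
bar 1: v0=F3 v1=A3 downbeat M3
bar 2: v0=G3 v1=G4 downbeat P8
bar 3: v0=F3 v1=A3 downbeat M3
bar 4: v0=A3 v1=F4 downbeat m6
bar 5: v0=G3 v1=G4 downbeat P8
  -> R7 @ bar 1 tick 0 v(1,): G4->A3 leap 10st
  -> R2 @ bar 2 tick 0 v(0, 1): F3/A3 M3 -> G3/G4 P8 similar
  -> R7 @ bar 2 tick 0 v(1,): A3->G4 leap 10st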